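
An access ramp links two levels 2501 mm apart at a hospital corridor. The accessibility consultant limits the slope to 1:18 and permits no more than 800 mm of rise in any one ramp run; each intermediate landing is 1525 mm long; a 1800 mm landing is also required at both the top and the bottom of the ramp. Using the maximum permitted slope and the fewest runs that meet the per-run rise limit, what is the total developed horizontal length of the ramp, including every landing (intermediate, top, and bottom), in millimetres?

At most 800 each: 2501/800 = 3.13, giving 4 ramp runs. That means 3 intermediate landings.
Ramp run (horizontal) at 1:18: 2501 × 18 = 45018 mm.
Intermediate landings: 3 × 1525 = 4575 mm.
Top and bottom landings: 2 × 1800 = 3600 mm.
Total = 45018 + 4575 + 3600 = 53193 mm.

53193 mm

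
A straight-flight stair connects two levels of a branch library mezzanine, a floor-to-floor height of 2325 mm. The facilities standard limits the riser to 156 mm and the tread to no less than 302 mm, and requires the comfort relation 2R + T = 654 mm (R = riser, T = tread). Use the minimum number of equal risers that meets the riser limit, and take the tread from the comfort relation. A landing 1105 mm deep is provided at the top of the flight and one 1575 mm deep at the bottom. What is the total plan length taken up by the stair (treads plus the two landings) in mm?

2325 / 156 = 14.90, so 15 risers are needed.
R = 2325 ÷ 15 = 155 mm.
From 2R + T = 654: T = 654 − 310 = 344 mm.
15 risers give 14 treads; going = 14 × 344 = 4816 mm.
Add landings: 4816 + 1105 + 1575 = 7496 mm.

7496 mm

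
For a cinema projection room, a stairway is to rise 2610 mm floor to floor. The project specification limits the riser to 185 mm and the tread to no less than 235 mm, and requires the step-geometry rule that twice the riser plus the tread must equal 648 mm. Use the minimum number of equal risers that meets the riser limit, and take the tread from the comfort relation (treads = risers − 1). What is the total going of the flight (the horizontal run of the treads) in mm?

At most 185 each: 2610/185 = 14.11, giving 15 risers.
Each riser is 2610/15 = 174 mm (≤ 185 mm).
T = 648 − 2·174 = 300 mm, which satisfies the 235 mm minimum.
15 risers give 14 treads; going = 14 × 300 = 4200 mm.

4200 mm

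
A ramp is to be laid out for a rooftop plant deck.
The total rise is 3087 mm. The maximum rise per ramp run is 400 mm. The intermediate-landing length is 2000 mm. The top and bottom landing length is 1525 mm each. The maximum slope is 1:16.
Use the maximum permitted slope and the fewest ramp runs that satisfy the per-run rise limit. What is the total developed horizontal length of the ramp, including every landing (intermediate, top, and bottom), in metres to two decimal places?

66.44 m

⌈3087/400⌉ = 8 ramp runs. That means 7 intermediate landings.
Ramp run (horizontal) at 1:16: 3087 × 16 = 49392 mm.
Intermediate landings: 7 × 2000 = 14000 mm.
Top and bottom landings: 2 × 1525 = 3050 mm.
Total = 49392 + 14000 + 3050 = 66442 mm.
= 66.44 m.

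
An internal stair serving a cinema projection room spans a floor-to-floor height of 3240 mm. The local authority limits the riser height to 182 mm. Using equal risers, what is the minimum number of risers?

At most 182 each: 3240/182 = 17.80, giving 18 risers.

18 risers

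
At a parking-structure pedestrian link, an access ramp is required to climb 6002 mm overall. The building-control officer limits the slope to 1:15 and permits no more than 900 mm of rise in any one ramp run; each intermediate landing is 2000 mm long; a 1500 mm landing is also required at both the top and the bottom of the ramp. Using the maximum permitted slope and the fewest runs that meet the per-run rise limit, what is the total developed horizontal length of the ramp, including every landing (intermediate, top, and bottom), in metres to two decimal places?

6002 / 900 = 6.67, so 7 ramp runs are needed. That means 6 intermediate landings.
Horizontal run for 6002 mm of rise at 1:15 is 6002 × 15 = 90030 mm.
Intermediate landings: 6 × 2000 = 12000 mm.
Top and bottom landings: 2 × 1500 = 3000 mm.
Total = 90030 + 12000 + 3000 = 105030 mm.
= 105.03 m.

105.03 m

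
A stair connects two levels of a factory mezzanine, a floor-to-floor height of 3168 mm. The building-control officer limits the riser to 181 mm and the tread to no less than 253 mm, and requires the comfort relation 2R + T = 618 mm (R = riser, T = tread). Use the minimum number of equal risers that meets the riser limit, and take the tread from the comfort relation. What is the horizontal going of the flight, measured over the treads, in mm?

4522 mm

⌈3168/181⌉ = 18 risers.
Each riser is 3168/18 = 176 mm (≤ 181 mm).
Tread T = 618 − 2 × 176 = 266 mm (≥ 253 mm).
18 risers give 17 treads; going = 17 × 266 = 4522 mm.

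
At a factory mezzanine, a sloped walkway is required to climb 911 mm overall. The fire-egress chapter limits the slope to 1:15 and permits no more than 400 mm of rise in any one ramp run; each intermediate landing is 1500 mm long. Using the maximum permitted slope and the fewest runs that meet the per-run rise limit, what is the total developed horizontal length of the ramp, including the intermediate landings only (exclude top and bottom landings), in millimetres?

16665 mm

At most 400 each: 911/400 = 2.28, giving 3 ramp runs. That means 2 intermediate landings.
Ramp run (horizontal) at 1:15: 911 × 15 = 13665 mm.
2 intermediate landings contribute 2 × 1500 = 3000 mm.
Developed length = 13665 + 3000 = 16665 mm.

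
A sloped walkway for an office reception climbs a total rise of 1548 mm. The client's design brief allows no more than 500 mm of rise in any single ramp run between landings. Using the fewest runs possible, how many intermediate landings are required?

⌈1548/500⌉ = 4 ramp runs.
4 runs are separated by 3 intermediate landings.

3 intermediate landings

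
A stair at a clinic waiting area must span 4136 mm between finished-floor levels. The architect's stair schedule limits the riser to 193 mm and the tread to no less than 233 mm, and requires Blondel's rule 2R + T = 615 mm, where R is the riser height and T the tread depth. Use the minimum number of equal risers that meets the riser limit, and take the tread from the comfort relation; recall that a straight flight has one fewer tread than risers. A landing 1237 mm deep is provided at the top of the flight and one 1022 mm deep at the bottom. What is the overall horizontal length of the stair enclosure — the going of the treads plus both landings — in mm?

7278 mm

At most 193 each: 4136/193 = 21.43, giving 22 risers.
R = 4136 ÷ 22 = 188 mm.
Tread T = 615 − 2 × 188 = 239 mm (≥ 233 mm).
Going = (22 − 1) × 239 = 5019 mm.
Add landings: 5019 + 1237 + 1022 = 7278 mm.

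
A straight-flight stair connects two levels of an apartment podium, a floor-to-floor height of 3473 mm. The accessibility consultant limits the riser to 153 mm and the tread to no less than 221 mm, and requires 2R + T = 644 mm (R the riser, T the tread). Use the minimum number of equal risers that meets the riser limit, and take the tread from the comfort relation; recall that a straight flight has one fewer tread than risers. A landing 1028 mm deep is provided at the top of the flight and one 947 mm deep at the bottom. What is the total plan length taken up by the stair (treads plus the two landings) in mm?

At most 153 each: 3473/153 = 22.70, giving 23 risers.
Each riser is 3473/23 = 151 mm (≤ 153 mm).
From 2R + T = 644: T = 644 − 302 = 342 mm.
Going = (23 − 1) × 342 = 7524 mm.
Enclosure = 7524 + 1028 + 947 = 9499 mm.

9499 mm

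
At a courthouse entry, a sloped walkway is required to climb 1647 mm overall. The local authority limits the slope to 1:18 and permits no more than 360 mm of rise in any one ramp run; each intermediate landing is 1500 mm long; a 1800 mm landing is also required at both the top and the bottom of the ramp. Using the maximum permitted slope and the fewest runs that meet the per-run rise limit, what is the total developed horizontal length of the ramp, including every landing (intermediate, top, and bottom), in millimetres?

1647 / 360 = 4.575 → round up to 5 ramp runs. That means 4 intermediate landings.
Horizontal run for 1647 mm of rise at 1:18 is 1647 × 18 = 29646 mm.
4 intermediate landings contribute 4 × 1500 = 6000 mm.
Top and bottom landings: 2 × 1800 = 3600 mm.
Total = 29646 + 6000 + 3600 = 39246 mm.

39246 mm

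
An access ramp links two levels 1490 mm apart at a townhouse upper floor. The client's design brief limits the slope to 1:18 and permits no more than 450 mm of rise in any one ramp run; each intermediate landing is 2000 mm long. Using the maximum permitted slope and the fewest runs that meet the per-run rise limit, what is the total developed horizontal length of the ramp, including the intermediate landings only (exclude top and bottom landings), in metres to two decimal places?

32.82 m

1490 / 450 = 3.311 → round up to 4 ramp runs. That means 3 intermediate landings.
Horizontal run for 1490 mm of rise at 1:18 is 1490 × 18 = 26820 mm.
3 intermediate landings contribute 3 × 2000 = 6000 mm.
Total developed length = 26820 + 6000 = 32820 mm.
= 32.82 m.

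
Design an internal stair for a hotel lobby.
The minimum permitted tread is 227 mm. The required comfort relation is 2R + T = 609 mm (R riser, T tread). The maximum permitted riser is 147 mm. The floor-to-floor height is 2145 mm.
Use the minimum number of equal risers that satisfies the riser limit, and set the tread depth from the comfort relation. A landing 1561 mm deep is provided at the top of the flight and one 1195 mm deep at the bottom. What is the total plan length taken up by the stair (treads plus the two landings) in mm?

7278 mm

2145 / 147 = 14.592 → round up to 15 risers.
Riser R = 2145 / 15 = 143 mm, within the 147 mm limit.
Tread T = 609 − 2 × 143 = 323 mm (≥ 227 mm).
Treads = 15 − 1 = 14; going = 14 × 323 = 4522 mm.
Add landings: 4522 + 1561 + 1195 = 7278 mm.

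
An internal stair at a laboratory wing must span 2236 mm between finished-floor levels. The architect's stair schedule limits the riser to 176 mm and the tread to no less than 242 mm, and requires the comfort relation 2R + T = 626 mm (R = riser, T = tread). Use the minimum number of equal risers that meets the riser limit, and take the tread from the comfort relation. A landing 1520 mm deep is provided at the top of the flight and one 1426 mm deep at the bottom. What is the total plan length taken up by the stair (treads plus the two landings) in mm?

2236 / 176 = 12.70, so 13 risers are needed.
Each riser is 2236/13 = 172 mm (≤ 176 mm).
From 2R + T = 626: T = 626 − 344 = 282 mm.
Going = (13 − 1) × 282 = 3384 mm.
Enclosure = 3384 + 1520 + 1426 = 6330 mm.

6330 mm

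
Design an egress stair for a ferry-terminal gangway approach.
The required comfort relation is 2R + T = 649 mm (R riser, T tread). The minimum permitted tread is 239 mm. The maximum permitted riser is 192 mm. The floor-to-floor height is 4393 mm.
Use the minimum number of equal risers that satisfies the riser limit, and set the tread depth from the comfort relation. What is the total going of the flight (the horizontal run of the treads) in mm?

4393 / 192 = 22.880 → round up to 23 risers.
Each riser is 4393/23 = 191 mm (≤ 192 mm).
From 2R + T = 649: T = 649 − 382 = 267 mm.
23 risers give 22 treads; going = 22 × 267 = 5874 mm.

5874 mm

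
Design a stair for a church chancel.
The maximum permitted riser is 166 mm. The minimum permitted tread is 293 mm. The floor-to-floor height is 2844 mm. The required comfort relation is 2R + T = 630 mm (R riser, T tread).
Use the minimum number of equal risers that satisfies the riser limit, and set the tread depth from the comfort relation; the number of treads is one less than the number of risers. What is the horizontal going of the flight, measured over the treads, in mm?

2844 / 166 = 17.133 → round up to 18 risers.
R = 2844 ÷ 18 = 158 mm.
T = 630 − 2·158 = 314 mm, which satisfies the 293 mm minimum.
18 risers give 17 treads; going = 17 × 314 = 5338 mm.

5338 mm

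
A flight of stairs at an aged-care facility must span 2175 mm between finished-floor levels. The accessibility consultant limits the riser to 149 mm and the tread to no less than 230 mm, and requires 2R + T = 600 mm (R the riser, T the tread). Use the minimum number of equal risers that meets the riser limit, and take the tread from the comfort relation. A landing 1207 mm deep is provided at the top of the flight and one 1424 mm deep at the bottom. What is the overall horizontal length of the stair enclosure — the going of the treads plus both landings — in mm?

2175 / 149 = 14.597 → round up to 15 risers.
R = 2175 ÷ 15 = 145 mm.
T = 600 − 2·145 = 310 mm, which satisfies the 230 mm minimum.
Treads = 15 − 1 = 14; going = 14 × 310 = 4340 mm.
Add landings: 4340 + 1207 + 1424 = 6971 mm.

6971 mm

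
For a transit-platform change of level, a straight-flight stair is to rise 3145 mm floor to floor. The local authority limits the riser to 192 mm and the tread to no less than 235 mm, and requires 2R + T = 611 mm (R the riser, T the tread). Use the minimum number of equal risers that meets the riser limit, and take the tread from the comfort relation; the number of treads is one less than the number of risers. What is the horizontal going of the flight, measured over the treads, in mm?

⌈3145/192⌉ = 17 risers.
R = 3145 ÷ 17 = 185 mm.
T = 611 − 2·185 = 241 mm, which satisfies the 235 mm minimum.
Treads = 17 − 1 = 16; going = 16 × 241 = 3856 mm.

3856 mm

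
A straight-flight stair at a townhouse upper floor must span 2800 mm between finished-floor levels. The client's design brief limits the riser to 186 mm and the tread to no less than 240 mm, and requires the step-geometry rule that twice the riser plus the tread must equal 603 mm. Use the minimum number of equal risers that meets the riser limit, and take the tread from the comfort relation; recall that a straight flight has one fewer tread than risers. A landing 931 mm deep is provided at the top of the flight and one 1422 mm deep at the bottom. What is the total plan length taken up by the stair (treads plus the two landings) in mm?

6148 mm

2800 / 186 = 15.054 → round up to 16 risers.
R = 2800 ÷ 16 = 175 mm.
From 2R + T = 603: T = 603 − 350 = 253 mm.
Going = (16 − 1) × 253 = 3795 mm.
Add landings: 3795 + 931 + 1422 = 6148 mm.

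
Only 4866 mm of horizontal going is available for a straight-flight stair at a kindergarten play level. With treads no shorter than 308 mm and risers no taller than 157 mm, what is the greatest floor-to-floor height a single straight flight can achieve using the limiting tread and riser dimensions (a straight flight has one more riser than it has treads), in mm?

2512 mm

Treads that fit: ⌊4866 / 308⌋ = 15.
Risers = treads + 1 = 16.
Maximum height = 16 × 157 = 2512 mm.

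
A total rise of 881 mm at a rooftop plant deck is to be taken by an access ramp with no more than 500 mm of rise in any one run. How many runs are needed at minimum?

At most 500 each: 881/500 = 1.76, giving 2 ramp runs.

2 runs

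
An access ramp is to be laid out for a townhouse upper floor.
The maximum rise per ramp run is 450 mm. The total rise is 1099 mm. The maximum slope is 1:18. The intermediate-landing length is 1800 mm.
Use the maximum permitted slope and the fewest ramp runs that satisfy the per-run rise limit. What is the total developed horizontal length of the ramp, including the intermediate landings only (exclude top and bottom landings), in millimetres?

23382 mm

1099 / 450 = 2.442 → round up to 3 ramp runs. That means 2 intermediate landings.
Horizontal run for 1099 mm of rise at 1:18 is 1099 × 18 = 19782 mm.
2 intermediate landings contribute 2 × 1800 = 3600 mm.
Total developed length = 19782 + 3600 = 23382 mm.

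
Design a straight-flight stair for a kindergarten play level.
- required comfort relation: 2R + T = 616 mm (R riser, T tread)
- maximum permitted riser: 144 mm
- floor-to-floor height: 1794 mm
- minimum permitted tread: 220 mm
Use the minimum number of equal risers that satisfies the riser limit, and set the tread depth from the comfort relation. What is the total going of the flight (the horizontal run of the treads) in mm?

4080 mm

⌈1794/144⌉ = 13 risers.
R = 1794 ÷ 13 = 138 mm.
T = 616 − 2·138 = 340 mm, which satisfies the 220 mm minimum.
Going = (13 − 1) × 340 = 4080 mm.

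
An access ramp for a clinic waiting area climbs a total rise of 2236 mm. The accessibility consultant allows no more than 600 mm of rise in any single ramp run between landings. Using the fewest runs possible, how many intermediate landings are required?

3 intermediate landings

⌈2236/600⌉ = 4 ramp runs.
4 runs are separated by 3 intermediate landings.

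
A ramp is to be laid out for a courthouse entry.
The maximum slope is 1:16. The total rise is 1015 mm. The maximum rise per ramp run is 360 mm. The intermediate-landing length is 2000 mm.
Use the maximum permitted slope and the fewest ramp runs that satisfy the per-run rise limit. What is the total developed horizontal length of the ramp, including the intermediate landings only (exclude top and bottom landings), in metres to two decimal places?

At most 360 each: 1015/360 = 2.82, giving 3 ramp runs. That means 2 intermediate landings.
Horizontal run for 1015 mm of rise at 1:16 is 1015 × 16 = 16240 mm.
Intermediate landings: 2 × 2000 = 4000 mm.
Developed length = 16240 + 4000 = 20240 mm.
= 20.24 m.

20.24 m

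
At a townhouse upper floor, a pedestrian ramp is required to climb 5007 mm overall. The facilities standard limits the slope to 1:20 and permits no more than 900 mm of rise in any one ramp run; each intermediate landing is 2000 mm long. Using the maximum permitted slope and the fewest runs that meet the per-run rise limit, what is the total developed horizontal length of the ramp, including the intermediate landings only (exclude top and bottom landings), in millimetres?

110140 mm

5007 / 900 = 5.563 → round up to 6 ramp runs. That means 5 intermediate landings.
Horizontal run for 5007 mm of rise at 1:20 is 5007 × 20 = 100140 mm.
5 intermediate landings contribute 5 × 2000 = 10000 mm.
Total developed length = 100140 + 10000 = 110140 mm.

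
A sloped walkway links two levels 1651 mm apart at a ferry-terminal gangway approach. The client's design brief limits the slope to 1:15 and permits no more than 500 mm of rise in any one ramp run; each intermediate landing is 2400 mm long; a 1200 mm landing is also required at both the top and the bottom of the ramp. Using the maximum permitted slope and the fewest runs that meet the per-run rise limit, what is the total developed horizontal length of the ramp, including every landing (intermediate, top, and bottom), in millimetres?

At most 500 each: 1651/500 = 3.30, giving 4 ramp runs. That means 3 intermediate landings.
Horizontal run for 1651 mm of rise at 1:15 is 1651 × 15 = 24765 mm.
Intermediate landings: 3 × 2400 = 7200 mm.
Top and bottom landings: 2 × 1200 = 2400 mm.
Total = 24765 + 7200 + 2400 = 34365 mm.

34365 mm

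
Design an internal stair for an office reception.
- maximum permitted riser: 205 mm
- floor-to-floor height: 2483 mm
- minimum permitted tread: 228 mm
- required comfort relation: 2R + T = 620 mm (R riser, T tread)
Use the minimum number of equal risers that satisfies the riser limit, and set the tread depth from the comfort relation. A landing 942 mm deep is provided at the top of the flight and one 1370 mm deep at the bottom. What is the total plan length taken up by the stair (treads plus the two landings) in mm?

5168 mm

⌈2483/205⌉ = 13 risers.
Riser R = 2483 / 13 = 191 mm, within the 205 mm limit.
T = 620 − 2·191 = 238 mm, which satisfies the 228 mm minimum.
Treads = 13 − 1 = 12; going = 12 × 238 = 2856 mm.
Enclosure = 2856 + 942 + 1370 = 5168 mm.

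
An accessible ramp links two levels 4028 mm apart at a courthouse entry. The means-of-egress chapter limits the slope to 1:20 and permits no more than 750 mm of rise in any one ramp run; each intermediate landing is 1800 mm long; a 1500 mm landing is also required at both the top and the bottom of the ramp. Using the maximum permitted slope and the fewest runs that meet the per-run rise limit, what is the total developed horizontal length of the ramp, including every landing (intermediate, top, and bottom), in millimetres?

4028 / 750 = 5.371 → round up to 6 ramp runs. That means 5 intermediate landings.
Horizontal run for 4028 mm of rise at 1:20 is 4028 × 20 = 80560 mm.
Intermediate landings: 5 × 1800 = 9000 mm.
Top and bottom landings: 2 × 1500 = 3000 mm.
Total = 80560 + 9000 + 3000 = 92560 mm.

92560 mm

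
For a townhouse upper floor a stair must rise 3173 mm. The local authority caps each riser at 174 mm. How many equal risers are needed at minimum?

At most 174 each: 3173/174 = 18.24, giving 19 risers.

19 risers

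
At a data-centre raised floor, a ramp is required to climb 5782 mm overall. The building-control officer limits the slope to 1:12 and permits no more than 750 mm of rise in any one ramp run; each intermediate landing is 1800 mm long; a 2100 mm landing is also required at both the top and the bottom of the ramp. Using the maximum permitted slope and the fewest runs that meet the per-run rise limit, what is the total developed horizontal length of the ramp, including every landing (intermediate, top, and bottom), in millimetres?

5782 / 750 = 7.709 → round up to 8 ramp runs. That means 7 intermediate landings.
Ramp run (horizontal) at 1:12: 5782 × 12 = 69384 mm.
Intermediate landings: 7 × 1800 = 12600 mm.
Top and bottom landings: 2 × 2100 = 4200 mm.
Total = 69384 + 12600 + 4200 = 86184 mm.

86184 mm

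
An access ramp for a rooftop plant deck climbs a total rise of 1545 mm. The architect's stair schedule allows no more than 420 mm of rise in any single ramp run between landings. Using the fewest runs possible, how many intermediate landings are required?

3 intermediate landings

⌈1545/420⌉ = 4 ramp runs.
4 runs are separated by 3 intermediate landings.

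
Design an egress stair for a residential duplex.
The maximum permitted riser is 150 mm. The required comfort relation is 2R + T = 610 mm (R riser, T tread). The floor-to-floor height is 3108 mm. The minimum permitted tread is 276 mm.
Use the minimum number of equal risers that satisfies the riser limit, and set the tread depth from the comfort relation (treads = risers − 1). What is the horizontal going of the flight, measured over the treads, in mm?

6280 mm

At most 150 each: 3108/150 = 20.72, giving 21 risers.
Riser R = 3108 / 21 = 148 mm, within the 150 mm limit.
Tread T = 610 − 2 × 148 = 314 mm (≥ 276 mm).
21 risers give 20 treads; going = 20 × 314 = 6280 mm.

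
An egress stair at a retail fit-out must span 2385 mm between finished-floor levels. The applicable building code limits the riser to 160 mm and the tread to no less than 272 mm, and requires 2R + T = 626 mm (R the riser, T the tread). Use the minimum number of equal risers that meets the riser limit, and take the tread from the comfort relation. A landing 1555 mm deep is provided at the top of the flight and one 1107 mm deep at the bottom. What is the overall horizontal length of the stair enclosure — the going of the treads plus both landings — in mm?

2385 / 160 = 14.906 → round up to 15 risers.
Each riser is 2385/15 = 159 mm (≤ 160 mm).
Tread T = 626 − 2 × 159 = 308 mm (≥ 272 mm).
Treads = 15 − 1 = 14; going = 14 × 308 = 4312 mm.
Add landings: 4312 + 1555 + 1107 = 6974 mm.

6974 mm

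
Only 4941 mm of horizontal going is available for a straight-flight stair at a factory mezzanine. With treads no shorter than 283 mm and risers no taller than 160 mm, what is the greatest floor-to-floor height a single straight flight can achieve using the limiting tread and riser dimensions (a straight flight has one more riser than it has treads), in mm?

2880 mm

Treads that fit: ⌊4941 / 283⌋ = 17.
Risers = treads + 1 = 18.
Maximum height = 18 × 160 = 2880 mm.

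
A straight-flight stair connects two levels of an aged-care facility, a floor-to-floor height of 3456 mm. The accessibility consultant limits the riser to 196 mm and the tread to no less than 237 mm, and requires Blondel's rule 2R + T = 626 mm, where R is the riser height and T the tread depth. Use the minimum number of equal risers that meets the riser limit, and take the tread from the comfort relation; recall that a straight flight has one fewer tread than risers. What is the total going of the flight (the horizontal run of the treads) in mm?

⌈3456/196⌉ = 18 risers.
R = 3456 ÷ 18 = 192 mm.
T = 626 − 2·192 = 242 mm, which satisfies the 237 mm minimum.
18 risers give 17 treads; going = 17 × 242 = 4114 mm.

4114 mm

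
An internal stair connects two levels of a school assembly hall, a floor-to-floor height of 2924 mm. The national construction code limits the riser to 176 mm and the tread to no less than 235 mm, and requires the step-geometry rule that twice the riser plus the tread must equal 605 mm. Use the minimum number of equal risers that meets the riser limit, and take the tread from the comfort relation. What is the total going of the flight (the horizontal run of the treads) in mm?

2924 / 176 = 16.61, so 17 risers are needed.
Each riser is 2924/17 = 172 mm (≤ 176 mm).
From 2R + T = 605: T = 605 − 344 = 261 mm.
Going = (17 − 1) × 261 = 4176 mm.

4176 mm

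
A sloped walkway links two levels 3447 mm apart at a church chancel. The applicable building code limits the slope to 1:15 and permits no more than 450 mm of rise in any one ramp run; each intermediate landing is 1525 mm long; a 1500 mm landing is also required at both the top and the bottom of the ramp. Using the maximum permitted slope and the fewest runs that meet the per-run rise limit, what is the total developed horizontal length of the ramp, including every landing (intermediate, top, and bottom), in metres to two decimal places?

At most 450 each: 3447/450 = 7.66, giving 8 ramp runs. That means 7 intermediate landings.
Ramp run (horizontal) at 1:15: 3447 × 15 = 51705 mm.
7 intermediate landings contribute 7 × 1525 = 10675 mm.
Top and bottom landings: 2 × 1500 = 3000 mm.
Total = 51705 + 10675 + 3000 = 65380 mm.
= 65.38 m.

65.38 m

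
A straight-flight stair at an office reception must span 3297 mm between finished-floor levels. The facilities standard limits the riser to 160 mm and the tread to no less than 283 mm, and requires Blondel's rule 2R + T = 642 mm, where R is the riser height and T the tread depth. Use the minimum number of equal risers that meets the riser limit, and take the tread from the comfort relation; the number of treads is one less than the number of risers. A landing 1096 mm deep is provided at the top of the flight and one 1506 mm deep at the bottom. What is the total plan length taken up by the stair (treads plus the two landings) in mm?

3297 / 160 = 20.606 → round up to 21 risers.
Riser R = 3297 / 21 = 157 mm, within the 160 mm limit.
Tread T = 642 − 2 × 157 = 328 mm (≥ 283 mm).
Treads = 21 − 1 = 20; going = 20 × 328 = 6560 mm.
Enclosure = 6560 + 1096 + 1506 = 9162 mm.

9162 mm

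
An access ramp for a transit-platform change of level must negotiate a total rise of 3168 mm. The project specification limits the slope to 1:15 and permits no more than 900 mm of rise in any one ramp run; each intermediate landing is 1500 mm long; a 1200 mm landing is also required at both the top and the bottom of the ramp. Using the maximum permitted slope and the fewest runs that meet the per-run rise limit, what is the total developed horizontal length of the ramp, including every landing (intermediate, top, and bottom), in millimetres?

54420 mm

3168 / 900 = 3.52, so 4 ramp runs are needed. That means 3 intermediate landings.
Horizontal run for 3168 mm of rise at 1:15 is 3168 × 15 = 47520 mm.
3 intermediate landings contribute 3 × 1500 = 4500 mm.
Top and bottom landings: 2 × 1200 = 2400 mm.
Total = 47520 + 4500 + 2400 = 54420 mm.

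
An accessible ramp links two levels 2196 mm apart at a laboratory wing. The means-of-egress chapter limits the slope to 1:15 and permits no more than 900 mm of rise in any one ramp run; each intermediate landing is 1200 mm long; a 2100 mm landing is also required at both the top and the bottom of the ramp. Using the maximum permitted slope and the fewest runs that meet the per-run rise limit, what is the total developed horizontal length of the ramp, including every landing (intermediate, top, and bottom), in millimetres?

2196 / 900 = 2.440 → round up to 3 ramp runs. That means 2 intermediate landings.
Ramp run (horizontal) at 1:15: 2196 × 15 = 32940 mm.
Intermediate landings: 2 × 1200 = 2400 mm.
Top and bottom landings: 2 × 2100 = 4200 mm.
Total = 32940 + 2400 + 4200 = 39540 mm.

39540 mm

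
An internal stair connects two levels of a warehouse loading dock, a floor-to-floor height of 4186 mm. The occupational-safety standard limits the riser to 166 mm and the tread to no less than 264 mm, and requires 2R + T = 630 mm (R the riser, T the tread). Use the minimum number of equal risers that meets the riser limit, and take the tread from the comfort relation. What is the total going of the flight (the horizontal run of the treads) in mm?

At most 166 each: 4186/166 = 25.22, giving 26 risers.
R = 4186 ÷ 26 = 161 mm.
Tread T = 630 − 2 × 161 = 308 mm (≥ 264 mm).
Treads = 26 − 1 = 25; going = 25 × 308 = 7700 mm.

7700 mm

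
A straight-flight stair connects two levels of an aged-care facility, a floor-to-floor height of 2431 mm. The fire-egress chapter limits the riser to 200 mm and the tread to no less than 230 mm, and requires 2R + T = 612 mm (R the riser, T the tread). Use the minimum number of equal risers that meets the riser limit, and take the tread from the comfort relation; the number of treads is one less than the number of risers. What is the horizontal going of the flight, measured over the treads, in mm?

2856 mm

2431 / 200 = 12.155 → round up to 13 risers.
Riser R = 2431 / 13 = 187 mm, within the 200 mm limit.
From 2R + T = 612: T = 612 − 374 = 238 mm.
Treads = 13 − 1 = 12; going = 12 × 238 = 2856 mm.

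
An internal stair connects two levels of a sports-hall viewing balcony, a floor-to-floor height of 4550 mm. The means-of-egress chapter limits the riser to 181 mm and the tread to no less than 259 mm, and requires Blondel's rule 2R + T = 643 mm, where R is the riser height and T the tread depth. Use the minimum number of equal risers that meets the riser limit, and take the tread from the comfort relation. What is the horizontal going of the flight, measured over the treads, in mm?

7325 mm

⌈4550/181⌉ = 26 risers.
Riser R = 4550 / 26 = 175 mm, within the 181 mm limit.
From 2R + T = 643: T = 643 − 350 = 293 mm.
Going = (26 − 1) × 293 = 7325 mm.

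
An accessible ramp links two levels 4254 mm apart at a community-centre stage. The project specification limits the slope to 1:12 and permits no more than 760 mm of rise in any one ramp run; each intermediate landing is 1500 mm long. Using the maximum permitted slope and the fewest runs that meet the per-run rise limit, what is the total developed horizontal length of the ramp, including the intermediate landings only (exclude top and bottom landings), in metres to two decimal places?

4254 / 760 = 5.60, so 6 ramp runs are needed. That means 5 intermediate landings.
Ramp run (horizontal) at 1:12: 4254 × 12 = 51048 mm.
5 intermediate landings contribute 5 × 1500 = 7500 mm.
Total developed length = 51048 + 7500 = 58548 mm.
= 58.55 m.

58.55 m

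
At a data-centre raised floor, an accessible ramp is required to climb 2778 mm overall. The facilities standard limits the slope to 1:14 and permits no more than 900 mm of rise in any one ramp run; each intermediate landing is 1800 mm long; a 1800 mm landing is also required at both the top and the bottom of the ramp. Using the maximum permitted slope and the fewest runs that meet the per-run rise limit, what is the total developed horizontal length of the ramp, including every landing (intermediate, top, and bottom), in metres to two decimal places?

47.89 m

2778 / 900 = 3.087 → round up to 4 ramp runs. That means 3 intermediate landings.
Horizontal run for 2778 mm of rise at 1:14 is 2778 × 14 = 38892 mm.
Intermediate landings: 3 × 1800 = 5400 mm.
Top and bottom landings: 2 × 1800 = 3600 mm.
Total = 38892 + 5400 + 3600 = 47892 mm.
= 47.89 m.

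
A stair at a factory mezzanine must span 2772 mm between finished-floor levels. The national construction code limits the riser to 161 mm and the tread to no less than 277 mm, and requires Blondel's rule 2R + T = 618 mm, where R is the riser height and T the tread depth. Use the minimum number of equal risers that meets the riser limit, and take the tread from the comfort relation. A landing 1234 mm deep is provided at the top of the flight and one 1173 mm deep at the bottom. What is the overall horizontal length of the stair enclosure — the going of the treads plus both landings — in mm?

7677 mm

2772 / 161 = 17.22, so 18 risers are needed.
Riser R = 2772 / 18 = 154 mm, within the 161 mm limit.
From 2R + T = 618: T = 618 − 308 = 310 mm.
Going = (18 − 1) × 310 = 5270 mm.
Enclosure = 5270 + 1234 + 1173 = 7677 mm.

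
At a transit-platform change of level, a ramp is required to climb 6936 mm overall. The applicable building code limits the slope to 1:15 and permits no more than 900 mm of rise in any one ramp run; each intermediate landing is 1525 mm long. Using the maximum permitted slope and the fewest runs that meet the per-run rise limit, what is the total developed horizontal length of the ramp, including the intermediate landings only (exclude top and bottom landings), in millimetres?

⌈6936/900⌉ = 8 ramp runs. That means 7 intermediate landings.
Horizontal run for 6936 mm of rise at 1:15 is 6936 × 15 = 104040 mm.
7 intermediate landings contribute 7 × 1525 = 10675 mm.
Developed length = 104040 + 10675 = 114715 mm.

114715 mm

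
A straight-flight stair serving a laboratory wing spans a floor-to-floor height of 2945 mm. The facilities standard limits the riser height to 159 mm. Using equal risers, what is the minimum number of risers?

2945 / 159 = 18.522 → round up to 19 risers.

19 risers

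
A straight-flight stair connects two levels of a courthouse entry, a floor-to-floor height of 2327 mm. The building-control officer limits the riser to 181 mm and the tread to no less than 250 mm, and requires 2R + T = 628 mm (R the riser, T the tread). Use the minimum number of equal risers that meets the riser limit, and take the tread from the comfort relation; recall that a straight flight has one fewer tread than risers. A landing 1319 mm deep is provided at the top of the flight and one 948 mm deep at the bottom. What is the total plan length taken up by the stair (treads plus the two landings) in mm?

5507 mm

⌈2327/181⌉ = 13 risers.
R = 2327 ÷ 13 = 179 mm.
T = 628 − 2·179 = 270 mm, which satisfies the 250 mm minimum.
13 risers give 12 treads; going = 12 × 270 = 3240 mm.
Add landings: 3240 + 1319 + 948 = 5507 mm.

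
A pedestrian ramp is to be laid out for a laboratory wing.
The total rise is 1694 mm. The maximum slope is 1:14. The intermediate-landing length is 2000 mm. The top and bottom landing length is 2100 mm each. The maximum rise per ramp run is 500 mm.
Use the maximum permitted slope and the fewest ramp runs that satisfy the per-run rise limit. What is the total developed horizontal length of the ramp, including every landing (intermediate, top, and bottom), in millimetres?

33916 mm

1694 / 500 = 3.388 → round up to 4 ramp runs. That means 3 intermediate landings.
Horizontal run for 1694 mm of rise at 1:14 is 1694 × 14 = 23716 mm.
3 intermediate landings contribute 3 × 2000 = 6000 mm.
Top and bottom landings: 2 × 2100 = 4200 mm.
Total = 23716 + 6000 + 4200 = 33916 mm.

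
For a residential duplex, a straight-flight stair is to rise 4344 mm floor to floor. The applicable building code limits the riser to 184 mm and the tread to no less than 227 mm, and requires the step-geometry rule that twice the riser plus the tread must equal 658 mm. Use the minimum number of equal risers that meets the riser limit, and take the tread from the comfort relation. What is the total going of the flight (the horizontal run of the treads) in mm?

At most 184 each: 4344/184 = 23.61, giving 24 risers.
Riser R = 4344 / 24 = 181 mm, within the 184 mm limit.
From 2R + T = 658: T = 658 − 362 = 296 mm.
24 risers give 23 treads; going = 23 × 296 = 6808 mm.

6808 mm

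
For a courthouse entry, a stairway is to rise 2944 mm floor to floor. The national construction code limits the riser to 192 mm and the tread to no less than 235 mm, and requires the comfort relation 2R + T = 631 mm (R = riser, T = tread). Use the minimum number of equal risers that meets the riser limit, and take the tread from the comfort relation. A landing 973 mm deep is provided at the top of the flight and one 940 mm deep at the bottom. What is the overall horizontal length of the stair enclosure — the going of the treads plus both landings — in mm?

At most 192 each: 2944/192 = 15.33, giving 16 risers.
R = 2944 ÷ 16 = 184 mm.
Tread T = 631 − 2 × 184 = 263 mm (≥ 235 mm).
Treads = 16 − 1 = 15; going = 15 × 263 = 3945 mm.
Enclosure = 3945 + 973 + 940 = 5858 mm.

5858 mm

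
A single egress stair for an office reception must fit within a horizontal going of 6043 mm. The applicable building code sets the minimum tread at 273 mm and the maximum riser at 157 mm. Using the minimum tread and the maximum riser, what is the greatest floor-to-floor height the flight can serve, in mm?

3611 mm

6043 / 273 = 22.14, so 22 treads fit.
Risers = treads + 1 = 23.
Maximum height = 23 × 157 = 3611 mm.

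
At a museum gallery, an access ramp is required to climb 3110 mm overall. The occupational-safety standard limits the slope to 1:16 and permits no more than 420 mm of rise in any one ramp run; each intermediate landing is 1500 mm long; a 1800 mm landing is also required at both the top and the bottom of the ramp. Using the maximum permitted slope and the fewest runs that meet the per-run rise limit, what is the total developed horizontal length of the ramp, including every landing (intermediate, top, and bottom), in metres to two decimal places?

3110 / 420 = 7.40, so 8 ramp runs are needed. That means 7 intermediate landings.
Horizontal run for 3110 mm of rise at 1:16 is 3110 × 16 = 49760 mm.
Intermediate landings: 7 × 1500 = 10500 mm.
Top and bottom landings: 2 × 1800 = 3600 mm.
Total = 49760 + 10500 + 3600 = 63860 mm.
= 63.86 m.

63.86 m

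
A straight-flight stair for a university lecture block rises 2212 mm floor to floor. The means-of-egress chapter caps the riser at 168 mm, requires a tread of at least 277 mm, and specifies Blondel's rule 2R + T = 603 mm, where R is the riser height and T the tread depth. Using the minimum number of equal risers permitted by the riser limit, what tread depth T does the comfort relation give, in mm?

287 mm

At most 168 each: 2212/168 = 13.17, giving 14 risers.
Each riser is 2212/14 = 158 mm (≤ 168 mm).
T = 603 − 2·158 = 287 mm, which satisfies the 277 mm minimum.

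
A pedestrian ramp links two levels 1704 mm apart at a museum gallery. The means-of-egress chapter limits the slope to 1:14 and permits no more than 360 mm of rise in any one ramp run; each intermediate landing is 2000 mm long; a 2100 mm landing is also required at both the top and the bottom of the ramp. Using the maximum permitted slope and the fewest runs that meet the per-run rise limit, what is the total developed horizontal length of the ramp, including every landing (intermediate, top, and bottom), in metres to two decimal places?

36.06 m

At most 360 each: 1704/360 = 4.73, giving 5 ramp runs. That means 4 intermediate landings.
Horizontal run for 1704 mm of rise at 1:14 is 1704 × 14 = 23856 mm.
4 intermediate landings contribute 4 × 2000 = 8000 mm.
Top and bottom landings: 2 × 2100 = 4200 mm.
Total = 23856 + 8000 + 4200 = 36056 mm.
= 36.06 m.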